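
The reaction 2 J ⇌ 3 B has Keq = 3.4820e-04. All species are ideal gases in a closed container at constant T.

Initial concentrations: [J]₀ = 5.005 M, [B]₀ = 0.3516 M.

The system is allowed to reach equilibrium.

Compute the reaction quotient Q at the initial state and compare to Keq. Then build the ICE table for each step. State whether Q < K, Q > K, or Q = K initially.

Q₀ = 0.001735 vs Keq = 3.4820e-04 ⇒ Q>K, reverse
Step 1:
                    J           B
  Initial       5.005      0.3516
  Change      0.09543     -0.1431
  Equil           5.1      0.2085
  solve Keq expr → x = -0.04771; check Q = 3.4820e-04

Q₀ = 0.001735; Q > K (proceeds reverse)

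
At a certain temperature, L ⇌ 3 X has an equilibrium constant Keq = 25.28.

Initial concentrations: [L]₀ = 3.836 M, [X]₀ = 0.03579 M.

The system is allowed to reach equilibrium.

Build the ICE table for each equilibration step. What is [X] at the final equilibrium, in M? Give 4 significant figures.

[X]_eq = 3.992 M

Q₀ = 1.1951e-05 vs Keq = 25.28 ⇒ Q<K, forward
Step 1:
                    L           X
  init          3.836     0.03579
  Δ            -1.319       3.957
  eq            2.517       3.992
  solve Keq expr → x = 1.319; check Q = 25.28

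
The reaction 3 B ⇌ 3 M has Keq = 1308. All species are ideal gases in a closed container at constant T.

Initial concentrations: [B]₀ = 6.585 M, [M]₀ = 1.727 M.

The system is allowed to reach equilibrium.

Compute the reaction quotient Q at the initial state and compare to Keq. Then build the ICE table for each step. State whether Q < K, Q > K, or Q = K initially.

Q₀ = 0.01804 vs Keq = 1308 ⇒ Q<K, forward
Step 1:
                    B           M
  Initial       6.585       1.727
  Change       -5.889       5.889
  Equil        0.6964       7.616
  solve Keq expr → x = 1.963; check Q = 1308

Q₀ = 0.01804; Q < K (proceeds forward)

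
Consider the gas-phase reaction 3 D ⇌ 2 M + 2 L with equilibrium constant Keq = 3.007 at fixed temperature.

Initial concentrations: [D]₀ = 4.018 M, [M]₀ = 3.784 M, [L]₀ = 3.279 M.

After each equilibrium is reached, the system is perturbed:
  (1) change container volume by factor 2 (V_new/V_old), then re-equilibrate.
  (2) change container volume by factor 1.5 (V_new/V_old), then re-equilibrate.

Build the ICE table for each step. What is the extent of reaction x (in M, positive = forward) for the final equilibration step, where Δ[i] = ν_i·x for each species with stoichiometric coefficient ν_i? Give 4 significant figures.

x = 0.02851 M

Q₀ = 2.373 vs Keq = 3.007 ⇒ Q<K, forward
Step 1:
                    D           M           L
  Initial       4.018       3.784       3.279
  Change      -0.1568      0.1045      0.1045
  Equil         3.861       3.889       3.384
  solve Keq expr → x = 0.05226; check Q = 3.007
Then change container volume by factor 2 (V_new/V_old).
Step 2:
                    D           M           L
  Initial       1.931       1.944       1.692
  Change      -0.2259      0.1506      0.1506
  Equil         1.705       2.095       1.842
  solve Keq expr → x = 0.07531; check Q = 3.007
Then change container volume by factor 1.5 (V_new/V_old).
Step 3:
                    D           M           L
  Initial       1.136       1.397       1.228
  Change     -0.08552     0.05701     0.05701
  Equil         1.051       1.454       1.285
  solve Keq expr → x = 0.02851; check Q = 3.007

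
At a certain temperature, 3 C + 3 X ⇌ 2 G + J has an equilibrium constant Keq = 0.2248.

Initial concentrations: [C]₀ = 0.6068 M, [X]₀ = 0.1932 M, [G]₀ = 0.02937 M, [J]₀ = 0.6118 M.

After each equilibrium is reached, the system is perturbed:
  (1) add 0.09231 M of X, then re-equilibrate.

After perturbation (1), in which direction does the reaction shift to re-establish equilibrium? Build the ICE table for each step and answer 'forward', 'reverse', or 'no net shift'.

Direction: forward

Q₀ = 0.3275 vs Keq = 0.2248 ⇒ Q>K, reverse
Step 1:
                    C           X           G           J
  init         0.6068      0.1932     0.02937      0.6118
  Δ          0.005436    0.005436   -0.003624   -0.001812
  eq           0.6122      0.1986     0.02575        0.61
  solve Keq expr → x = -0.001812; check Q = 0.2248
Then add 0.09231 M of X.
Step 2:
                    C           X           G           J
  init         0.6122      0.2909     0.02575        0.61
  Δ          -0.01973    -0.01973     0.01315    0.006576
  eq           0.5925      0.2712      0.0389      0.6166
  solve Keq expr → x = 0.006576; check Q = 0.2248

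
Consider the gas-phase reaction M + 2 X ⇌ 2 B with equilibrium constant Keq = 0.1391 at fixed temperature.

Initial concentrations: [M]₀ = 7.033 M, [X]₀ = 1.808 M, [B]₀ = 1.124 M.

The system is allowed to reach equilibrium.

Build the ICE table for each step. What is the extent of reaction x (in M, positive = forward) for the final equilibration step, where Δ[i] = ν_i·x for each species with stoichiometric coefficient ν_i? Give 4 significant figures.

Q₀ = 0.05495 vs Keq = 0.1391 ⇒ Q<K, forward
Step 1:
                    M           X           B
  init          7.033       1.808       1.124
  Δ           -0.1627     -0.3254      0.3254
  eq             6.87       1.483       1.449
  solve Keq expr → x = 0.1627; check Q = 0.1391

x = 0.1627 M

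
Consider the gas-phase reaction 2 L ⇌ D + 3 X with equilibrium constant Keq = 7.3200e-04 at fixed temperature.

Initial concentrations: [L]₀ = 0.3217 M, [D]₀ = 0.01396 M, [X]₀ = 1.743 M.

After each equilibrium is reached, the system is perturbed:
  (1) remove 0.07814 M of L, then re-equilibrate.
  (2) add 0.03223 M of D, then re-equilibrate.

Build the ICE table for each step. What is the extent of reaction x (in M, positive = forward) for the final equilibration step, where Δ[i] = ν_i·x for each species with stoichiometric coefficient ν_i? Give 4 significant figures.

x = -0.03222 M

Q₀ = 0.7143 vs Keq = 7.3200e-04 ⇒ Q>K, reverse
Step 1:
                    L           D           X
  Initial      0.3217     0.01396       1.743
  Change      0.02788    -0.01394    -0.04183
  Equil        0.3496  1.8170e-05       1.701
  solve Keq expr → x = -0.01394; check Q = 7.3200e-04
Then remove 0.07814 M of L.
Step 2:
                    L           D           X
  Initial      0.2714  1.8170e-05       1.701
  Change   1.4427e-05 -7.2136e-06 -2.1641e-05
  Equil        0.2715  1.0957e-05       1.701
  solve Keq expr → x = -7.2136e-06; check Q = 7.3200e-04
Then add 0.03223 M of D.
Step 3:
                    L           D           X
  Initial      0.2715     0.03224       1.701
  Change      0.06444    -0.03222    -0.09666
  Equil        0.3359  1.9995e-05       1.604
  solve Keq expr → x = -0.03222; check Q = 7.3200e-04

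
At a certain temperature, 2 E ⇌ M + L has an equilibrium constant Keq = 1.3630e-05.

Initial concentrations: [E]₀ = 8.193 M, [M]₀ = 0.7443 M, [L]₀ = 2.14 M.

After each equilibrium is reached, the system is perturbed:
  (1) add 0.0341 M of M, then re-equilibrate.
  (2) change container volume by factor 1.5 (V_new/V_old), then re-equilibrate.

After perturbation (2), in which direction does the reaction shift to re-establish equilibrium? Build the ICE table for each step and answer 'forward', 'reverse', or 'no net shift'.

Direction: no net shift

Q₀ = 0.02373 vs Keq = 1.3630e-05 ⇒ Q>K, reverse
Step 1:
                  E         M         L
  init        8.193    0.7443      2.14
  Δ           1.487   -0.7434   -0.7434
  eq           9.68 9.1443e-04     1.397
  solve Keq expr → x = -0.7434; check Q = 1.3630e-05
Then add 0.0341 M of M.
Step 2:
                  E         M         L
  init         9.68   0.03501     1.397
  Δ         0.06813  -0.03406  -0.03406
  eq          9.748 9.5053e-04     1.363
  solve Keq expr → x = -0.03406; check Q = 1.3630e-05
Then change container volume by factor 1.5 (V_new/V_old).
Step 3:
                  E         M         L
  init        6.499 6.3369e-04    0.9084
  Δ               0         0         0
  eq          6.499 6.3369e-04    0.9084
  solve Keq expr → x = 0; check Q = 1.3630e-05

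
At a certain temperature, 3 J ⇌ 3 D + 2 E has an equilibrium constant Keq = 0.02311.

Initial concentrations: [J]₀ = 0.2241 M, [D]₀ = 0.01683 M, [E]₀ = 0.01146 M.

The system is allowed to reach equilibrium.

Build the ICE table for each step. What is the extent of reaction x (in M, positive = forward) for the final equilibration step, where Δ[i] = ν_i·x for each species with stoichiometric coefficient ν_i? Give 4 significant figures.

x = 0.041 M

Q₀ = 5.5628e-08 vs Keq = 0.02311 ⇒ Q<K, forward
Step 1:
                    J           D           E
  init         0.2241     0.01683     0.01146
  Δ            -0.123       0.123       0.082
  eq           0.1011      0.1398     0.09346
  solve Keq expr → x = 0.041; check Q = 0.02311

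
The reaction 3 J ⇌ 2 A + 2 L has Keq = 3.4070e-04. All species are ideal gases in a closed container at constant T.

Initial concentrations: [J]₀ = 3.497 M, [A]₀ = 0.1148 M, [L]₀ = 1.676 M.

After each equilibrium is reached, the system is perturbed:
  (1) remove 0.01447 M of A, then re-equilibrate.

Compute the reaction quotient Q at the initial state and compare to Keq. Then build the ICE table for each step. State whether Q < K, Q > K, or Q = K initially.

Q₀ = 8.6566e-04 vs Keq = 3.4070e-04 ⇒ Q>K, reverse
Step 1:
                  J         A         L
  Initial     3.497    0.1148     1.676
  Change    0.05878  -0.03919  -0.03919
  Equil       3.556   0.07561     1.637
  solve Keq expr → x = -0.01959; check Q = 3.4070e-04
Then remove 0.01447 M of A.
Step 2:
                  J         A         L
  Initial     3.556   0.06114     1.637
  Change   -0.01985   0.01324   0.01324
  Equil       3.536   0.07438      1.65
  solve Keq expr → x = 0.006618; check Q = 3.4070e-04

Q₀ = 8.6566e-04; Q > K (proceeds reverse)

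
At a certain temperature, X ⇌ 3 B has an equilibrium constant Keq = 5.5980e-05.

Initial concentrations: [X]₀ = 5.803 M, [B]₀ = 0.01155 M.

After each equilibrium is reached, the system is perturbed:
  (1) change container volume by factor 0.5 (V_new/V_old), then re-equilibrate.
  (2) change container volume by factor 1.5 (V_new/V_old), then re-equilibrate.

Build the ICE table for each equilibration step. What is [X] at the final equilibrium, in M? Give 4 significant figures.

Q₀ = 2.6552e-07 vs Keq = 5.5980e-05 ⇒ Q<K, forward
Step 1:
                    X           B
  Initial       5.803     0.01155
  Change     -0.01904     0.05712
  Equil         5.784     0.06867
  solve Keq expr → x = 0.01904; check Q = 5.5980e-05
Then change container volume by factor 0.5 (V_new/V_old).
Step 2:
                    X           B
  Initial       11.57      0.1373
  Change      0.01693    -0.05078
  Equil         11.58     0.08656
  solve Keq expr → x = -0.01693; check Q = 5.5980e-05
Then change container volume by factor 1.5 (V_new/V_old).
Step 3:
                    X           B
  Initial       7.723     0.05771
  Change    -0.005964     0.01789
  Equil         7.717      0.0756
  solve Keq expr → x = 0.005964; check Q = 5.5980e-05

[X]_eq = 7.717 M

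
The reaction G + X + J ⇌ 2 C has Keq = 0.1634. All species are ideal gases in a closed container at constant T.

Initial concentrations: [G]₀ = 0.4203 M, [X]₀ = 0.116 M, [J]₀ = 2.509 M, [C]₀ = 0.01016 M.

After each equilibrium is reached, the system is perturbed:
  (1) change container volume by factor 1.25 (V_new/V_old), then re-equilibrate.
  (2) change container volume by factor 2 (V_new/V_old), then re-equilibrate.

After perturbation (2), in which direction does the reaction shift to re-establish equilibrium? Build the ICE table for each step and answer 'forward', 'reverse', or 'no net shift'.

Direction: reverse

Q₀ = 8.4386e-04 vs Keq = 0.1634 ⇒ Q<K, forward
Step 1:
                  G         X         J         C
  Initial    0.4203     0.116     2.509   0.01016
  Change   -0.04618  -0.04618  -0.04618   0.09236
  Equil      0.3741   0.06982     2.463    0.1025
  solve Keq expr → x = 0.04618; check Q = 0.1634
Then change container volume by factor 1.25 (V_new/V_old).
Step 2:
                  G         X         J         C
  Initial    0.2993   0.05585      1.97   0.08202
  Change   0.003101  0.003101  0.003101 -0.006201
  Equil      0.3024   0.05895     1.973   0.07582
  solve Keq expr → x = -0.003101; check Q = 0.1634
Then change container volume by factor 2 (V_new/V_old).
Step 3:
                  G         X         J         C
  Initial    0.1512   0.02948    0.9867   0.03791
  Change   0.004358  0.004358  0.004358 -0.008715
  Equil      0.1556   0.03383     0.991   0.02919
  solve Keq expr → x = -0.004358; check Q = 0.1634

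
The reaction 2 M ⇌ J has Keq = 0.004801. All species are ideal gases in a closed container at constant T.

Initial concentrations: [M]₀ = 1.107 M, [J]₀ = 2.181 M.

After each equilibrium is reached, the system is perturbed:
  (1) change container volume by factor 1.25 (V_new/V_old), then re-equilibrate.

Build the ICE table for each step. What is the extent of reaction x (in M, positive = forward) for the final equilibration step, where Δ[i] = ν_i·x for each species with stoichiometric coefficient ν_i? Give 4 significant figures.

x = -0.01929 M

Q₀ = 1.78 vs Keq = 0.004801 ⇒ Q>K, reverse
Step 1:
                    M           J
  init          1.107       2.181
  Δ             4.102      -2.051
  eq            5.209      0.1302
  solve Keq expr → x = -2.051; check Q = 0.004801
Then change container volume by factor 1.25 (V_new/V_old).
Step 2:
                    M           J
  init          4.167      0.1042
  Δ           0.03858    -0.01929
  eq            4.205     0.08491
  solve Keq expr → x = -0.01929; check Q = 0.004801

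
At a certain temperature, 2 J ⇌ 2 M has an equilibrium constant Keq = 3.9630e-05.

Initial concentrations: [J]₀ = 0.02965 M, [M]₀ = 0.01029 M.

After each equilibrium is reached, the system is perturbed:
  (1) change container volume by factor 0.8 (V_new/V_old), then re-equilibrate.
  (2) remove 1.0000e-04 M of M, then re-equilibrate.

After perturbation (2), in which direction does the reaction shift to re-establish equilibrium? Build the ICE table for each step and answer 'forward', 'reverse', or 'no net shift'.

Direction: forward

Q₀ = 0.1204 vs Keq = 3.9630e-05 ⇒ Q>K, reverse
Step 1:
                    J           M
  I           0.02965     0.01029
  C           0.01004    -0.01004
  E           0.03969  2.4986e-04
  solve Keq expr → x = -0.00502; check Q = 3.9630e-05
Then change container volume by factor 0.8 (V_new/V_old).
Step 2:
                    J           M
  I           0.04961  3.1232e-04
  C                 0           0
  E           0.04961  3.1232e-04
  solve Keq expr → x = 0; check Q = 3.9630e-05
Then remove 1.0000e-04 M of M.
Step 3:
                    J           M
  I           0.04961  2.1232e-04
  C       -9.9374e-05  9.9374e-05
  E           0.04951  3.1170e-04
  solve Keq expr → x = 4.9687e-05; check Q = 3.9630e-05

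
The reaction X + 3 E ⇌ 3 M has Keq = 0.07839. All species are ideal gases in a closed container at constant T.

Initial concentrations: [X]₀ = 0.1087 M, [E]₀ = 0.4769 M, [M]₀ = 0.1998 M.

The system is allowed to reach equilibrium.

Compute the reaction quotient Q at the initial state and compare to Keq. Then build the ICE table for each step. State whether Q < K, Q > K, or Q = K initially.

Q₀ = 0.6765 vs Keq = 0.07839 ⇒ Q>K, reverse
Step 1:
                   X          E          M
  I           0.1087     0.4769     0.1998
  C          0.02602    0.07805   -0.07805
  E           0.1347     0.5549     0.1218
  solve Keq expr → x = -0.02602; check Q = 0.07839

Q₀ = 0.6765; Q > K (proceeds reverse)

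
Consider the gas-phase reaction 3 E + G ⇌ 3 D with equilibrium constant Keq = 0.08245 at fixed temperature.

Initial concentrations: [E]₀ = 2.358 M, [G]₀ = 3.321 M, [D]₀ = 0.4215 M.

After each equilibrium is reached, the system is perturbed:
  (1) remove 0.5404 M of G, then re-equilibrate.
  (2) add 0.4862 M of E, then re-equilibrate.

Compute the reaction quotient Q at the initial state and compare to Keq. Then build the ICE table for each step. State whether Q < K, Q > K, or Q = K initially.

Q₀ = 0.00172 vs Keq = 0.08245 ⇒ Q<K, forward
Step 1:
                   E          G          D
  Initial      2.358      3.321     0.4215
  Change     -0.6577    -0.2192     0.6577
  Equil          1.7      3.102      1.079
  solve Keq expr → x = 0.2192; check Q = 0.08245
Then remove 0.5404 M of G.
Step 2:
                   E          G          D
  Initial        1.7      2.561      1.079
  Change     0.04067    0.01356   -0.04067
  Equil        1.741      2.575      1.039
  solve Keq expr → x = -0.01356; check Q = 0.08245
Then add 0.4862 M of E.
Step 3:
                   E          G          D
  Initial      2.227      2.575      1.039
  Change     -0.1758    -0.0586     0.1758
  Equil        2.051      2.516      1.214
  solve Keq expr → x = 0.0586; check Q = 0.08245

Q₀ = 0.00172; Q < K (proceeds forward)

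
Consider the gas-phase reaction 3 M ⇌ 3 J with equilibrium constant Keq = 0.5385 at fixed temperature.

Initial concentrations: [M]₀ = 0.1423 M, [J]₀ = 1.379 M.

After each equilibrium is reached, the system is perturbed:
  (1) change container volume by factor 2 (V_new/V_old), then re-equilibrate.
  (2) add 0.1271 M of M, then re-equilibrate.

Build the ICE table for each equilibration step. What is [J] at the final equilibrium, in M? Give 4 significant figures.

Q₀ = 910.1 vs Keq = 0.5385 ⇒ Q>K, reverse
Step 1:
                   M          J
  Initial     0.1423      1.379
  Change      0.6965    -0.6965
  Equil       0.8388     0.6825
  solve Keq expr → x = -0.2322; check Q = 0.5385
Then change container volume by factor 2 (V_new/V_old).
Step 2:
                   M          J
  Initial     0.4194     0.3412
  Change           0          0
  Equil       0.4194     0.3412
  solve Keq expr → x = 0; check Q = 0.5385
Then add 0.1271 M of M.
Step 3:
                   M          J
  Initial     0.5465     0.3412
  Change    -0.05702    0.05702
  Equil       0.4895     0.3982
  solve Keq expr → x = 0.01901; check Q = 0.5385

[J]_eq = 0.3982 M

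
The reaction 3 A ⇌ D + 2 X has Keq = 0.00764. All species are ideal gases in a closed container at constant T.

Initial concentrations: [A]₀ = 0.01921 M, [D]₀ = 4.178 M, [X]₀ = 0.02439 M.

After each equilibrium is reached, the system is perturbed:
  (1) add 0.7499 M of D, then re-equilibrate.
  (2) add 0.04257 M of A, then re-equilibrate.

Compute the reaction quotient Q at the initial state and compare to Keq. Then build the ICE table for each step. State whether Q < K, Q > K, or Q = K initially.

Q₀ = 350.6; Q > K (proceeds reverse)

Q₀ = 350.6 vs Keq = 0.00764 ⇒ Q>K, reverse
Step 1:
                    A           D           X
  init        0.01921       4.178     0.02439
  Δ           0.03576    -0.01192    -0.02384
  eq          0.05497       4.166  5.5187e-04
  solve Keq expr → x = -0.01192; check Q = 0.00764
Then add 0.7499 M of D.
Step 2:
                    A           D           X
  init        0.05497       4.916  5.5187e-04
  Δ        6.4408e-05 -2.1469e-05 -4.2939e-05
  eq          0.05503       4.916  5.0893e-04
  solve Keq expr → x = -2.1469e-05; check Q = 0.00764
Then add 0.04257 M of A.
Step 3:
                    A           D           X
  init         0.0976       4.916  5.0893e-04
  Δ         -0.001012  3.3722e-04  6.7445e-04
  eq          0.09659       4.916    0.001183
  solve Keq expr → x = 3.3722e-04; check Q = 0.00764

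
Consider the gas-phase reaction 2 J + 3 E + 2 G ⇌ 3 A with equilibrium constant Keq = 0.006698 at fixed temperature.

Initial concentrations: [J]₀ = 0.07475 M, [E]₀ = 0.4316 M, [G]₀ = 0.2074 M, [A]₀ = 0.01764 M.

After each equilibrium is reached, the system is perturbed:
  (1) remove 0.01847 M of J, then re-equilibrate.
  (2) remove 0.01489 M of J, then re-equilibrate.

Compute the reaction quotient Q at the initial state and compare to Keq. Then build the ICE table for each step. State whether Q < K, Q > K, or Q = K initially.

Q₀ = 0.2841 vs Keq = 0.006698 ⇒ Q>K, reverse
Step 1:
                    J           E           G           A
  I           0.07475      0.4316      0.2074     0.01764
  C          0.007958     0.01194    0.007958    -0.01194
  E           0.08271      0.4435      0.2154    0.005702
  solve Keq expr → x = -0.003979; check Q = 0.006698
Then remove 0.01847 M of J.
Step 2:
                    J           E           G           A
  I           0.06424      0.4435      0.2154    0.005702
  C        5.5912e-04  8.3868e-04  5.5912e-04 -8.3868e-04
  E            0.0648      0.4444      0.2159    0.004864
  solve Keq expr → x = -2.7956e-04; check Q = 0.006698
Then remove 0.01489 M of J.
Step 3:
                    J           E           G           A
  I           0.04991      0.4444      0.2159    0.004864
  C        4.9143e-04  7.3715e-04  4.9143e-04 -7.3715e-04
  E            0.0504      0.4451      0.2164    0.004127
  solve Keq expr → x = -2.4572e-04; check Q = 0.006698

Q₀ = 0.2841; Q > K (proceeds reverse)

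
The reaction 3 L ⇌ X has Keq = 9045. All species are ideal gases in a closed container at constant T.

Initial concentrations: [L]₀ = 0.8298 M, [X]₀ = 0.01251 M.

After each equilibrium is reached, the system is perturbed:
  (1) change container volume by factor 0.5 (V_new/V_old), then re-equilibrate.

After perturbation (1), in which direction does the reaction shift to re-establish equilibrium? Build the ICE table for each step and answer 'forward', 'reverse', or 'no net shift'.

Q₀ = 0.02189 vs Keq = 9045 ⇒ Q<K, forward
Step 1:
                  L         X
  I          0.8298   0.01251
  C         -0.7985    0.2662
  E         0.03135    0.2787
  solve Keq expr → x = 0.2662; check Q = 9045
Then change container volume by factor 0.5 (V_new/V_old).
Step 2:
                  L         X
  I          0.0627    0.5573
  C        -0.02302  0.007673
  E         0.03968     0.565
  solve Keq expr → x = 0.007673; check Q = 9045

Direction: forward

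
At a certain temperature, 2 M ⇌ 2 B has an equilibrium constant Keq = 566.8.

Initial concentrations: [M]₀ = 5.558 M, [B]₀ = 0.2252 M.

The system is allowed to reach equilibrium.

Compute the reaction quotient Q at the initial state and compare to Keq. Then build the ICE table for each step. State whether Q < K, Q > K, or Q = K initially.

Q₀ = 0.001642; Q < K (proceeds forward)

Q₀ = 0.001642 vs Keq = 566.8 ⇒ Q<K, forward
Step 1:
                    M           B
  init          5.558      0.2252
  Δ            -5.325       5.325
  eq           0.2331        5.55
  solve Keq expr → x = 2.662; check Q = 566.8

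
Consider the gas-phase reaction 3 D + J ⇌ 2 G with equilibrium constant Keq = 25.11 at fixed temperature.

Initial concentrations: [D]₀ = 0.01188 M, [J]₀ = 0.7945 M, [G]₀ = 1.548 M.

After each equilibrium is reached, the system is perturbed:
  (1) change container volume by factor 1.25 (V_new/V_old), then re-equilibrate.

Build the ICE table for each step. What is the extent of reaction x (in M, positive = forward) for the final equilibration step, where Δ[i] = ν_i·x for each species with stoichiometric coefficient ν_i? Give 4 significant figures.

x = -0.01444 M

Q₀ = 1.7989e+06 vs Keq = 25.11 ⇒ Q>K, reverse
Step 1:
                   D          J          G
  Initial    0.01188     0.7945      1.548
  Change       0.401     0.1337    -0.2673
  Equil       0.4129     0.9282      1.281
  solve Keq expr → x = -0.1337; check Q = 25.11
Then change container volume by factor 1.25 (V_new/V_old).
Step 2:
                   D          J          G
  Initial     0.3303     0.7425      1.025
  Change     0.04333    0.01444   -0.02889
  Equil       0.3736      0.757     0.9957
  solve Keq expr → x = -0.01444; check Q = 25.11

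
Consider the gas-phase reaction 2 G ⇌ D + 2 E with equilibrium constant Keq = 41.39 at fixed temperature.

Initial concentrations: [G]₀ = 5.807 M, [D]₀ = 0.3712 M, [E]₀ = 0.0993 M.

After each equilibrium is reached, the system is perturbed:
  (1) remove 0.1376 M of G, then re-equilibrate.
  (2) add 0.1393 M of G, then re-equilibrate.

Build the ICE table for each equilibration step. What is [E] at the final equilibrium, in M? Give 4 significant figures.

[E]_eq = 4.71 M

Q₀ = 1.0854e-04 vs Keq = 41.39 ⇒ Q<K, forward
Step 1:
                  G         D         E
  init        5.807    0.3712    0.0993
  Δ           -4.61     2.305      4.61
  eq          1.197     2.676     4.709
  solve Keq expr → x = 2.305; check Q = 41.39
Then remove 0.1376 M of G.
Step 2:
                  G         D         E
  init         1.06     2.676     4.709
  Δ          0.1009  -0.05043   -0.1009
  eq          1.161     2.626     4.608
  solve Keq expr → x = -0.05043; check Q = 41.39
Then add 0.1393 M of G.
Step 3:
                  G         D         E
  init          1.3     2.626     4.608
  Δ         -0.1021   0.05105    0.1021
  eq          1.198     2.677      4.71
  solve Keq expr → x = 0.05105; check Q = 41.39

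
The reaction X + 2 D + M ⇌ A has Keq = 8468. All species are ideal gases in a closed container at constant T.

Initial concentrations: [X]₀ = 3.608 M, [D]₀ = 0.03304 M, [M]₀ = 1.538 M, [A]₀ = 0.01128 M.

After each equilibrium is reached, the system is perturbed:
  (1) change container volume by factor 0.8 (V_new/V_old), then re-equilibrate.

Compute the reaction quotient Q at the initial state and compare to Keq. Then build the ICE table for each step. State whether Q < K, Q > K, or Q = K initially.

Q₀ = 1.862 vs Keq = 8468 ⇒ Q<K, forward
Step 1:
                  X         D         M         A
  Initial     3.608   0.03304     1.538   0.01128
  Change   -0.01614  -0.03227  -0.01614   0.01614
  Equil       3.592 7.6959e-04     1.522   0.02742
  solve Keq expr → x = 0.01614; check Q = 8468
Then change container volume by factor 0.8 (V_new/V_old).
Step 2:
                  X         D         M         A
  Initial      4.49 9.6198e-04     1.902   0.03427
  Change  -1.3612e-04 -2.7224e-04 -1.3612e-04 1.3612e-04
  Equil        4.49 6.8974e-04     1.902   0.03441
  solve Keq expr → x = 1.3612e-04; check Q = 8468

Q₀ = 1.862; Q < K (proceeds forward)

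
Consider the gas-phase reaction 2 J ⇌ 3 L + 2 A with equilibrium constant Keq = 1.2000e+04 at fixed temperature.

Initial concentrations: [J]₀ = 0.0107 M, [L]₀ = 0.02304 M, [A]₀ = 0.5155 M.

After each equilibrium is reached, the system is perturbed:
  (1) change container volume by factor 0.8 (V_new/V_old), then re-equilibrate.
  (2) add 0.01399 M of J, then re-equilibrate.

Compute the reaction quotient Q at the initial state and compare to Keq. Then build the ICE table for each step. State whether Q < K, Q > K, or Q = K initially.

Q₀ = 0.02839; Q < K (proceeds forward)

Q₀ = 0.02839 vs Keq = 1.2000e+04 ⇒ Q<K, forward
Step 1:
                    J           L           A
  init         0.0107     0.02304      0.5155
  Δ          -0.01066     0.01599     0.01066
  eq       3.7043e-05     0.03903      0.5262
  solve Keq expr → x = 0.005331; check Q = 1.2000e+04
Then change container volume by factor 0.8 (V_new/V_old).
Step 2:
                    J           L           A
  init     4.6303e-05     0.04879      0.6577
  Δ        1.8351e-05 -2.7526e-05 -1.8351e-05
  eq       6.4654e-05     0.04877      0.6577
  solve Keq expr → x = -9.1755e-06; check Q = 1.2000e+04
Then add 0.01399 M of J.
Step 3:
                    J           L           A
  init        0.01405     0.04877      0.6577
  Δ          -0.01394     0.02091     0.01394
  eq       1.1277e-04     0.06968      0.6716
  solve Keq expr → x = 0.006971; check Q = 1.2000e+04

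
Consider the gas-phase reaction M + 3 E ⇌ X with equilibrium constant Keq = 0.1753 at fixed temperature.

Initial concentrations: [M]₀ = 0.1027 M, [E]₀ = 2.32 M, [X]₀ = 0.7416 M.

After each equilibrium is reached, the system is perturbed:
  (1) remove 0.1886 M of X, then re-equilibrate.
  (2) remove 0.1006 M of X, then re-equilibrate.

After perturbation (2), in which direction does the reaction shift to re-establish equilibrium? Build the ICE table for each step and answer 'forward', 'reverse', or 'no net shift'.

Q₀ = 0.5783 vs Keq = 0.1753 ⇒ Q>K, reverse
Step 1:
                  M         E         X
  I          0.1027      2.32    0.7416
  C          0.1004    0.3012   -0.1004
  E          0.2031     2.621    0.6412
  solve Keq expr → x = -0.1004; check Q = 0.1753
Then remove 0.1886 M of X.
Step 2:
                  M         E         X
  I          0.2031     2.621    0.4526
  C        -0.03171  -0.09512   0.03171
  E          0.1714     2.526    0.4843
  solve Keq expr → x = 0.03171; check Q = 0.1753
Then remove 0.1006 M of X.
Step 3:
                  M         E         X
  I          0.1714     2.526    0.3837
  C        -0.01889  -0.05666   0.01889
  E          0.1525     2.469    0.4026
  solve Keq expr → x = 0.01889; check Q = 0.1753

Direction: forward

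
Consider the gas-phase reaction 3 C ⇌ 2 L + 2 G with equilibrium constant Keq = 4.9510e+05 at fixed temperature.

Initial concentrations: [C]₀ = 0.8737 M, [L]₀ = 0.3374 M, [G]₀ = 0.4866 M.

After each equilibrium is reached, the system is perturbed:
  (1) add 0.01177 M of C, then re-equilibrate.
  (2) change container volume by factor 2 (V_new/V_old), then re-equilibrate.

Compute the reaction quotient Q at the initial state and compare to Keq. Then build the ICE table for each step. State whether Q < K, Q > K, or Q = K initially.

Q₀ = 0.04042 vs Keq = 4.9510e+05 ⇒ Q<K, forward
Step 1:
                    C           L           G
  I            0.8737      0.3374      0.4866
  C           -0.8613      0.5742      0.5742
  E           0.01236      0.9116       1.061
  solve Keq expr → x = 0.2871; check Q = 4.9510e+05
Then add 0.01177 M of C.
Step 2:
                    C           L           G
  I           0.02413      0.9116       1.061
  C          -0.01164     0.00776     0.00776
  E           0.01249      0.9194       1.069
  solve Keq expr → x = 0.00388; check Q = 4.9510e+05
Then change container volume by factor 2 (V_new/V_old).
Step 3:
                    C           L           G
  I          0.006246      0.4597      0.5343
  C         -0.001277  8.5145e-04  8.5145e-04
  E          0.004969      0.4605      0.5351
  solve Keq expr → x = 4.2573e-04; check Q = 4.9510e+05

Q₀ = 0.04042; Q < K (proceeds forward)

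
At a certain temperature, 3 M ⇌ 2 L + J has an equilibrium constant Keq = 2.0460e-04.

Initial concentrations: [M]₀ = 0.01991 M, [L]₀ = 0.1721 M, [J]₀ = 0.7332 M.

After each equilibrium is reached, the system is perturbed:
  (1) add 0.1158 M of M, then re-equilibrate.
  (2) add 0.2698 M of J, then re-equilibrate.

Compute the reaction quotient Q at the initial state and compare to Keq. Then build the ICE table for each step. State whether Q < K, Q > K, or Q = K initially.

Q₀ = 2752 vs Keq = 2.0460e-04 ⇒ Q>K, reverse
Step 1:
                  M         L         J
  I         0.01991    0.1721    0.7332
  C          0.2543   -0.1695  -0.08477
  E          0.2742  0.002551    0.6484
  solve Keq expr → x = -0.08477; check Q = 2.0460e-04
Then add 0.1158 M of M.
Step 2:
                  M         L         J
  I            0.39  0.002551    0.6484
  C       -0.002595   0.00173 8.6498e-04
  E          0.3874  0.004281    0.6493
  solve Keq expr → x = 8.6498e-04; check Q = 2.0460e-04
Then add 0.2698 M of J.
Step 3:
                  M         L         J
  I          0.3874  0.004281    0.9191
  C        0.001002 -6.6816e-04 -3.3408e-04
  E          0.3884  0.003613    0.9188
  solve Keq expr → x = -3.3408e-04; check Q = 2.0460e-04

Q₀ = 2752; Q > K (proceeds reverse)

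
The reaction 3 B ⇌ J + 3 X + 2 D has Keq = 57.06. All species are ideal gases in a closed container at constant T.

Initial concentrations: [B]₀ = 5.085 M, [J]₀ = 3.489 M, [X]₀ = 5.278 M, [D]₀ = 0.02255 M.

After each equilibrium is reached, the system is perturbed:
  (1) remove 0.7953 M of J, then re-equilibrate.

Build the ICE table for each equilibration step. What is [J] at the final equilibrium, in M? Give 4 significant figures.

Q₀ = 0.001984 vs Keq = 57.06 ⇒ Q<K, forward
Step 1:
                   B          J          X          D
  init         5.085      3.489      5.278    0.02255
  Δ           -1.773     0.5909      1.773      1.182
  eq           3.312       4.08      7.051      1.204
  solve Keq expr → x = 0.5909; check Q = 57.06
Then remove 0.7953 M of J.
Step 2:
                   B          J          X          D
  init         3.312      3.285      7.051      1.204
  Δ         -0.08593    0.02864    0.08593    0.05729
  eq           3.226      3.313      7.137      1.262
  solve Keq expr → x = 0.02864; check Q = 57.06

[J]_eq = 3.313 M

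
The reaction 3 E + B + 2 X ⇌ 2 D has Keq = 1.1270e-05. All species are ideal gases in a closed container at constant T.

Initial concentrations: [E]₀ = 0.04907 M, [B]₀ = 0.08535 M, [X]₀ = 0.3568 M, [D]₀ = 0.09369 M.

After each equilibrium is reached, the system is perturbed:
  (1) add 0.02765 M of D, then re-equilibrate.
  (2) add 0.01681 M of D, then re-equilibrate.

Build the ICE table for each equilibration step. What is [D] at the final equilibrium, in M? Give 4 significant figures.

Q₀ = 6837 vs Keq = 1.1270e-05 ⇒ Q>K, reverse
Step 1:
                  E         B         X         D
  init      0.04907   0.08535    0.3568   0.09369
  Δ          0.1405   0.04682   0.09364  -0.09364
  eq         0.1895    0.1322    0.4504 4.5364e-05
  solve Keq expr → x = -0.04682; check Q = 1.1270e-05
Then add 0.02765 M of D.
Step 2:
                  E         B         X         D
  init       0.1895    0.1322    0.4504    0.0277
  Δ         0.04144   0.01381   0.02763  -0.02763
  eq          0.231     0.146    0.4781 6.8072e-05
  solve Keq expr → x = -0.01381; check Q = 1.1270e-05
Then add 0.01681 M of D.
Step 3:
                  E         B         X         D
  init        0.231     0.146    0.4781   0.01688
  Δ         0.02519  0.008397   0.01679  -0.01679
  eq         0.2562    0.1544    0.4949 8.4632e-05
  solve Keq expr → x = -0.008397; check Q = 1.1270e-05

[D]_eq = 8.4632e-05 M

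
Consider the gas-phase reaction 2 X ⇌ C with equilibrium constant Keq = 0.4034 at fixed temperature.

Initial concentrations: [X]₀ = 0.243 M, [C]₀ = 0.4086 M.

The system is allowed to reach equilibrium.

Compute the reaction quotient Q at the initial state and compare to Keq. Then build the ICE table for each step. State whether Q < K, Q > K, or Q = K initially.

Q₀ = 6.92; Q > K (proceeds reverse)

Q₀ = 6.92 vs Keq = 0.4034 ⇒ Q>K, reverse
Step 1:
                    X           C
  I             0.243      0.4086
  C            0.4404     -0.2202
  E            0.6834      0.1884
  solve Keq expr → x = -0.2202; check Q = 0.4034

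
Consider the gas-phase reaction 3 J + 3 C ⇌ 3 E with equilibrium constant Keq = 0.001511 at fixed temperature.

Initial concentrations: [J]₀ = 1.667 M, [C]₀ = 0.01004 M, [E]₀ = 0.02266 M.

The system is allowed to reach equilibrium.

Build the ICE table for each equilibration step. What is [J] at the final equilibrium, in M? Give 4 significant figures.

Q₀ = 2.482 vs Keq = 0.001511 ⇒ Q>K, reverse
Step 1:
                   J          C          E
  init         1.667    0.01004    0.02266
  Δ          0.01736    0.01736   -0.01736
  eq           1.684     0.0274   0.005297
  solve Keq expr → x = -0.005788; check Q = 0.001511

[J]_eq = 1.684 M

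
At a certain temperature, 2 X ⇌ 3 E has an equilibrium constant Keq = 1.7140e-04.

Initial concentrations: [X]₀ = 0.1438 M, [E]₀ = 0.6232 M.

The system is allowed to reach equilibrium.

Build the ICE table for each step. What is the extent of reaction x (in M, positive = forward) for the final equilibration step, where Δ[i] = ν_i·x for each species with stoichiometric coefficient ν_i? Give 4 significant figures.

Q₀ = 11.7 vs Keq = 1.7140e-04 ⇒ Q>K, reverse
Step 1:
                   X          E
  I           0.1438     0.6232
  C           0.3911    -0.5866
  E           0.5349     0.0366
  solve Keq expr → x = -0.1955; check Q = 1.7140e-04

x = -0.1955 M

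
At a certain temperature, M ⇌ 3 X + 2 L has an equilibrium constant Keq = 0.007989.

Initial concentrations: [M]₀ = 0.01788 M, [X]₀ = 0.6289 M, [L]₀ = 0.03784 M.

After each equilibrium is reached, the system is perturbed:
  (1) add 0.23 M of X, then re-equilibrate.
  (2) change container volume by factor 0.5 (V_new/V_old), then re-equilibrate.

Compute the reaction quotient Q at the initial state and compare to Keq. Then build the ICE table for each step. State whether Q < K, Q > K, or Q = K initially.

Q₀ = 0.01992; Q > K (proceeds reverse)

Q₀ = 0.01992 vs Keq = 0.007989 ⇒ Q>K, reverse
Step 1:
                   M          X          L
  I          0.01788     0.6289    0.03784
  C         0.004905   -0.01472   -0.00981
  E          0.02279     0.6142    0.02803
  solve Keq expr → x = -0.004905; check Q = 0.007989
Then add 0.23 M of X.
Step 2:
                   M          X          L
  I          0.02279     0.8442    0.02803
  C         0.004309   -0.01293  -0.008618
  E          0.02709     0.8313    0.01941
  solve Keq expr → x = -0.004309; check Q = 0.007989
Then change container volume by factor 0.5 (V_new/V_old).
Step 3:
                   M          X          L
  I          0.05419      1.663    0.03882
  C          0.01377   -0.04131   -0.02754
  E          0.06796      1.621    0.01129
  solve Keq expr → x = -0.01377; check Q = 0.007989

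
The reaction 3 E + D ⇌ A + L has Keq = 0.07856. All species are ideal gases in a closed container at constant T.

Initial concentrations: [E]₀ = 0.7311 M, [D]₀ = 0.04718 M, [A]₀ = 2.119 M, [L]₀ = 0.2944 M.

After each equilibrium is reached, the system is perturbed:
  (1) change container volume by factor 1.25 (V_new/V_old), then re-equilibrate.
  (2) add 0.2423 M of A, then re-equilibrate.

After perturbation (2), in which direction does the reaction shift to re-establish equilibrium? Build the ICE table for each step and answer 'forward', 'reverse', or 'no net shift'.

Direction: reverse

Q₀ = 33.84 vs Keq = 0.07856 ⇒ Q>K, reverse
Step 1:
                  E         D         A         L
  init       0.7311   0.04718     2.119    0.2944
  Δ          0.7581    0.2527   -0.2527   -0.2527
  eq          1.489    0.2999     1.866   0.04169
  solve Keq expr → x = -0.2527; check Q = 0.07856
Then change container volume by factor 1.25 (V_new/V_old).
Step 2:
                  E         D         A         L
  init        1.191    0.2399     1.493   0.03335
  Δ         0.02822  0.009406 -0.009406 -0.009406
  eq           1.22    0.2493     1.484   0.02395
  solve Keq expr → x = -0.009406; check Q = 0.07856
Then add 0.2423 M of A.
Step 3:
                  E         D         A         L
  init         1.22    0.2493     1.726   0.02395
  Δ        0.008072  0.002691 -0.002691 -0.002691
  eq          1.228     0.252     1.723   0.02126
  solve Keq expr → x = -0.002691; check Q = 0.07856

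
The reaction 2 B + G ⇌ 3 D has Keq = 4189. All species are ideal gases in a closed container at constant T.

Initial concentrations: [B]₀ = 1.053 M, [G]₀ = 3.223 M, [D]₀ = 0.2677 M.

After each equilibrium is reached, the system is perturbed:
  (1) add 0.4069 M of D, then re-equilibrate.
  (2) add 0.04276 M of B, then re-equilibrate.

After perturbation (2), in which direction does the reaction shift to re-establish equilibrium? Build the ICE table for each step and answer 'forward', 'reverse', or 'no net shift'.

Direction: forward

Q₀ = 0.005368 vs Keq = 4189 ⇒ Q<K, forward
Step 1:
                  B         G         D
  init        1.053     3.223    0.2677
  Δ           -1.03    -0.515     1.545
  eq        0.02292     2.708     1.813
  solve Keq expr → x = 0.515; check Q = 4189
Then add 0.4069 M of D.
Step 2:
                  B         G         D
  init      0.02292     2.708      2.22
  Δ        0.007864  0.003932   -0.0118
  eq        0.03078     2.712     2.208
  solve Keq expr → x = -0.003932; check Q = 4189
Then add 0.04276 M of B.
Step 3:
                  B         G         D
  init      0.07354     2.712     2.208
  Δ        -0.04133  -0.02067     0.062
  eq        0.03221     2.691      2.27
  solve Keq expr → x = 0.02067; check Q = 4189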